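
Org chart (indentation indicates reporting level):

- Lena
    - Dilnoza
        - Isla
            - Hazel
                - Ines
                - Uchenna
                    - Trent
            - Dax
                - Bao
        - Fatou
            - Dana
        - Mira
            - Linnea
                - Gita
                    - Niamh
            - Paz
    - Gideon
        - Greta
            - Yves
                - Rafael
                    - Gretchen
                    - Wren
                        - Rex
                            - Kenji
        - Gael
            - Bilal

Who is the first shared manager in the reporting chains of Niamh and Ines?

Dilnoza

Niamh's chain of managers is Gita, Linnea, Mira, Dilnoza, Lena. Ines's chain of managers is Hazel, Isla, Dilnoza, Lena. The first manager that appears in both chains is Dilnoza.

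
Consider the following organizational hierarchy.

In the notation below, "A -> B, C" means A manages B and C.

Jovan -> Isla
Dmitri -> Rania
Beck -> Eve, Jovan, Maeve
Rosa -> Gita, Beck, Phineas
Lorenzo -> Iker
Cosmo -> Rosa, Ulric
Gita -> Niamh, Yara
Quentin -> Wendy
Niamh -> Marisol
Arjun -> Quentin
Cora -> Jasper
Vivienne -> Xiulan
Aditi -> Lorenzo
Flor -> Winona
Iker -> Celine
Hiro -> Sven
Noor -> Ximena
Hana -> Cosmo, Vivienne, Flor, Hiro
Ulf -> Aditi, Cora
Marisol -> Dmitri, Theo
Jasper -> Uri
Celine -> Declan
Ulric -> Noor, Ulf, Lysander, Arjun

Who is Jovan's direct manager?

Jovan reports directly to Beck.

Beck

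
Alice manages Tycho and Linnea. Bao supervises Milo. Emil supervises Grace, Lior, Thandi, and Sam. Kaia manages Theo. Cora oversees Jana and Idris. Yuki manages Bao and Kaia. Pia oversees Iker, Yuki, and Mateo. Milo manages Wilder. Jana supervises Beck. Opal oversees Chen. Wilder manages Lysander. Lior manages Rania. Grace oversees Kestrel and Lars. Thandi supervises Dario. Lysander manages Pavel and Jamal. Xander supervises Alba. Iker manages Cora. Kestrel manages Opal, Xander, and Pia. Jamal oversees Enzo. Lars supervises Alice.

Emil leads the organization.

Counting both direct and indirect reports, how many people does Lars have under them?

3

Lars directly manages Alice. Under Alice: Tycho, Linnea (2). That's 3 in total.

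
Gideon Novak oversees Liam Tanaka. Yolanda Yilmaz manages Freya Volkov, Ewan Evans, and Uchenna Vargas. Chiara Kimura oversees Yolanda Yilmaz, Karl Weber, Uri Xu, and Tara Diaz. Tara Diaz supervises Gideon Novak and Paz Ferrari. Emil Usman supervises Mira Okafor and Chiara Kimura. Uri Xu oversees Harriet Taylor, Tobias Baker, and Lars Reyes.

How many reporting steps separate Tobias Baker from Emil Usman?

3

Chain from Tobias Baker up to Emil Usman: Tobias Baker → Uri Xu → Chiara Kimura → Emil Usman. That is 3 steps up, so Tobias Baker is 3 levels below Emil Usman.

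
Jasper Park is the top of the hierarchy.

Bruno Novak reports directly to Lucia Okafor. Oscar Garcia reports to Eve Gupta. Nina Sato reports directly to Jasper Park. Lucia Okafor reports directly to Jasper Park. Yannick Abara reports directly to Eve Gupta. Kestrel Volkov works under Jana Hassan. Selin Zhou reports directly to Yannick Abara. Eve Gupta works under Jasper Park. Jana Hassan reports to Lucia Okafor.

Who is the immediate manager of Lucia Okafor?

Jasper Park

Lucia Okafor reports directly to Jasper Park.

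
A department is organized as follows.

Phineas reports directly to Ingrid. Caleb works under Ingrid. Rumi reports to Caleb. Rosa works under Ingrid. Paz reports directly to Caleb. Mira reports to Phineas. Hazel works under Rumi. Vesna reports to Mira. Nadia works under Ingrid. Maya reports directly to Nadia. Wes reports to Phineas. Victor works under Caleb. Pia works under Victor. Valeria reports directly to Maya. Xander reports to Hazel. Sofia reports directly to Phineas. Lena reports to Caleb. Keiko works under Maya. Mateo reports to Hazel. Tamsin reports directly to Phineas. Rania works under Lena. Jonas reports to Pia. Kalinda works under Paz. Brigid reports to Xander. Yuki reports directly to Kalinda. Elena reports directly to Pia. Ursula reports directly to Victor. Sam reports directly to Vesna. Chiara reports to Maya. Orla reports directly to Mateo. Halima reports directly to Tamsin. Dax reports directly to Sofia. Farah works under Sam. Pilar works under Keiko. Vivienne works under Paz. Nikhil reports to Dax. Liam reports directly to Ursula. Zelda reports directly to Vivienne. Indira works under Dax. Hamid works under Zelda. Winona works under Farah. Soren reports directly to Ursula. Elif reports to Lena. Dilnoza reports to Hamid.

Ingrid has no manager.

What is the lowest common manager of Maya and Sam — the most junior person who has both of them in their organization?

Maya's chain of managers is Nadia, Ingrid. Sam's chain of managers is Vesna, Mira, Phineas, Ingrid. The first manager that appears in both chains is Ingrid.

Ingrid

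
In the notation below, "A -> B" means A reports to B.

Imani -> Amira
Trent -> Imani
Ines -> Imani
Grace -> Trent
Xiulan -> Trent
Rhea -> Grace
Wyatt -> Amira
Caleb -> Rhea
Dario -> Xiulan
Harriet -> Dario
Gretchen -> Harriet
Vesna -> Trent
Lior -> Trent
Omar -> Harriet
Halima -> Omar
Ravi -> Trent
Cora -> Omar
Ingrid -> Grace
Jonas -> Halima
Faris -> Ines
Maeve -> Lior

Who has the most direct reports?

Direct-report counts: Amira has 2; Imani has 2; Ines has 1; Trent has 5; Lior has 1; Xiulan has 1; Dario has 1; Harriet has 2; Omar has 2; Halima has 1; Grace has 2; Rhea has 1. The largest is 5, held by Trent.

Trent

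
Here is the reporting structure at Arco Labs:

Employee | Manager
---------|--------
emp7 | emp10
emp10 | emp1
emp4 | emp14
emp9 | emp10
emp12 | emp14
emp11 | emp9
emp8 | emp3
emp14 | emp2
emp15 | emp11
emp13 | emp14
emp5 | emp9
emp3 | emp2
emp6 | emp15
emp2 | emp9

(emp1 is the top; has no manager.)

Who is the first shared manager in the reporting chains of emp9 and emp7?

emp10

emp9's chain of managers is emp10, emp1. emp7's chain of managers is emp10, emp1. The first manager that appears in both chains is emp10.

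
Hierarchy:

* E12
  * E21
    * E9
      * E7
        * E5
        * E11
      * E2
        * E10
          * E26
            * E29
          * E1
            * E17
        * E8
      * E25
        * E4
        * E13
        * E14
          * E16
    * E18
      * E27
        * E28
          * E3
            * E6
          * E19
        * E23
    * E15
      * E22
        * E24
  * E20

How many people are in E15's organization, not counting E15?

2

E15 directly manages E22. Under E22: E24 (1). That's 2 in total.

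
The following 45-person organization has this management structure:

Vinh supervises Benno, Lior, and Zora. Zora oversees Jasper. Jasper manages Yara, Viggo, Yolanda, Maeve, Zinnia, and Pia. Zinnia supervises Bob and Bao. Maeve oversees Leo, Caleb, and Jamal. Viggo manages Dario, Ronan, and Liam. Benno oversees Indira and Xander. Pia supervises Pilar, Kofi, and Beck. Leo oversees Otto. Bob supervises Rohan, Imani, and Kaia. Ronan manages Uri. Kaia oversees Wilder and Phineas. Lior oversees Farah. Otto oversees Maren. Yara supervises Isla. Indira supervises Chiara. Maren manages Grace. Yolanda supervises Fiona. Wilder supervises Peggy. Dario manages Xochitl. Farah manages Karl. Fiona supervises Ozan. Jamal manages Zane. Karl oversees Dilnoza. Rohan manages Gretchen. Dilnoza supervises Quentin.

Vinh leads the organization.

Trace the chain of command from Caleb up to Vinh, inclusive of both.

Caleb reports to Maeve. Maeve reports to Jasper. Jasper reports to Zora. Zora reports to Vinh. Vinh is at the top.

Caleb -> Maeve -> Jasper -> Zora -> Vinh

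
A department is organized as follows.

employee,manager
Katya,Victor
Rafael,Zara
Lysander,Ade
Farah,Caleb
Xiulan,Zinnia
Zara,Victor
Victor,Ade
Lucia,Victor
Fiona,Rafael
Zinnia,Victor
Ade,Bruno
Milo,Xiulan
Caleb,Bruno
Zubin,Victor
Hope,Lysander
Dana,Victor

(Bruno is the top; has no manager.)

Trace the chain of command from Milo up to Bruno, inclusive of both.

Milo reports to Xiulan. Xiulan reports to Zinnia. Zinnia reports to Victor. Victor reports to Ade. Ade reports to Bruno. Bruno is at the top.

Milo -> Xiulan -> Zinnia -> Victor -> Ade -> Bruno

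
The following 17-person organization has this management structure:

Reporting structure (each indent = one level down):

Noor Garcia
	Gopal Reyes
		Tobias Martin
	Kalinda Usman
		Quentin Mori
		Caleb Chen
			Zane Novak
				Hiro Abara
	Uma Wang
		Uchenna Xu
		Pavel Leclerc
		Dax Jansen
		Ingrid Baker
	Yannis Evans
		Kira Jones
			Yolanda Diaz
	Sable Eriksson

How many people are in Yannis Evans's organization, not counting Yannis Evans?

2

Yannis Evans directly manages Kira Jones. Under Kira Jones: Yolanda Diaz (1). That's 2 in total.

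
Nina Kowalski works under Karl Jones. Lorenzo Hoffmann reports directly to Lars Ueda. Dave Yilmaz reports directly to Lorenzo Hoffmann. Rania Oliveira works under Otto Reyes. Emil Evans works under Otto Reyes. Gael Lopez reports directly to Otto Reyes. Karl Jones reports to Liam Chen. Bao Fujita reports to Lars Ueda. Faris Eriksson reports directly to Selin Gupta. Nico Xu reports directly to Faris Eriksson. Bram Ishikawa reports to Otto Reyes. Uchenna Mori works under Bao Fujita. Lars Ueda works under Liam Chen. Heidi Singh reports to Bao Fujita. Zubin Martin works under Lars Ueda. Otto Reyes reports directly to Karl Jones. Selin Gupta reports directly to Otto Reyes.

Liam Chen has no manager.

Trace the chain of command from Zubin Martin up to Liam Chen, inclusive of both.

Zubin Martin -> Lars Ueda -> Liam Chen

Zubin Martin reports to Lars Ueda. Lars Ueda reports to Liam Chen. Liam Chen is at the top.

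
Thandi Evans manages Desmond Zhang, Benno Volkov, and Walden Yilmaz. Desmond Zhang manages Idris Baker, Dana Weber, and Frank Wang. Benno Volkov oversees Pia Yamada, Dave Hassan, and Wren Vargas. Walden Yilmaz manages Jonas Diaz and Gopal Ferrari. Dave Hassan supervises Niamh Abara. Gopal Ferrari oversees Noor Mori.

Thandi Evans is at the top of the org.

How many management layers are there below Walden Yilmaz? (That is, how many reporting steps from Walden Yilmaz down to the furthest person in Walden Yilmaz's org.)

2

The longest chain under Walden Yilmaz runs Walden Yilmaz → Gopal Ferrari → Noor Mori, which is 2 levels below Walden Yilmaz.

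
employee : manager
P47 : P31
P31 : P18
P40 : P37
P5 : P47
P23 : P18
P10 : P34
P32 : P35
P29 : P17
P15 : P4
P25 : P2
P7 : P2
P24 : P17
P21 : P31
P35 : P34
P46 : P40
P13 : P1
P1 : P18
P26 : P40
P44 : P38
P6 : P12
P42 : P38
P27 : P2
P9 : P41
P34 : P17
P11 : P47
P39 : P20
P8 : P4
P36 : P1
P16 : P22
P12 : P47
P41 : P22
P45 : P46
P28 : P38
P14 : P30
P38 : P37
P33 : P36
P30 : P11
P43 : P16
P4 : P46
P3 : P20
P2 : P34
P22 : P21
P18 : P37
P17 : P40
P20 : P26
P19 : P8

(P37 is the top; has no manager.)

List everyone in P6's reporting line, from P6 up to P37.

P6 reports to P12. P12 reports to P47. P47 reports to P31. P31 reports to P18. P18 reports to P37. P37 is at the top.

P6 -> P12 -> P47 -> P31 -> P18 -> P37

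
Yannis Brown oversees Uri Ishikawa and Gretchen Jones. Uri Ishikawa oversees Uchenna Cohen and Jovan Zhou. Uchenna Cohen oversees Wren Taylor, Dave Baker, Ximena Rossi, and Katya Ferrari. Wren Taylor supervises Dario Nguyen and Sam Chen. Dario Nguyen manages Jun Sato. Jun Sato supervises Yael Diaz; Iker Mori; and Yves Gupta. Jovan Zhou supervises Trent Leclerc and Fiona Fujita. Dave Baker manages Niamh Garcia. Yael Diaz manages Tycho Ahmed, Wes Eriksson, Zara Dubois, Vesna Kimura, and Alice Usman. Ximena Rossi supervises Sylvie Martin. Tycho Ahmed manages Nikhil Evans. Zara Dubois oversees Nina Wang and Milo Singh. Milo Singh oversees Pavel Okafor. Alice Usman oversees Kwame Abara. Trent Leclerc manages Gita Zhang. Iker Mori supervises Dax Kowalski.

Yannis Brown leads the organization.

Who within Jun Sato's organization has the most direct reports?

Yael Diaz

Direct-report counts within Jun Sato's organization: Jun Sato has 3; Iker Mori has 1; Yael Diaz has 5; Alice Usman has 1; Zara Dubois has 2; Milo Singh has 1; Tycho Ahmed has 1. The largest is 5, held by Yael Diaz.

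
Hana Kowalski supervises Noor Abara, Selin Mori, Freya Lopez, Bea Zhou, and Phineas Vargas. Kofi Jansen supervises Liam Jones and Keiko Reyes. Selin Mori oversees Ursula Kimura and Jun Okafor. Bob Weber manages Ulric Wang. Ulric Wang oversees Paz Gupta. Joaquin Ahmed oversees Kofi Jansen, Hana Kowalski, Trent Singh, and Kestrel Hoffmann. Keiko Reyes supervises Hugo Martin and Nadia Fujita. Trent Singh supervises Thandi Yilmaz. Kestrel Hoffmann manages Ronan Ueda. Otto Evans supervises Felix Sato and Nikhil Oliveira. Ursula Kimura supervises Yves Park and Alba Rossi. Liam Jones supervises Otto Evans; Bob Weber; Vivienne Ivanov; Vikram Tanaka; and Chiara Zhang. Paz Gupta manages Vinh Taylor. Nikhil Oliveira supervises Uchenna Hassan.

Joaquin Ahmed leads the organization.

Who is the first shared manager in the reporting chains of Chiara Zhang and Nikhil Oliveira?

Chiara Zhang's chain of managers is Liam Jones, Kofi Jansen, Joaquin Ahmed. Nikhil Oliveira's chain of managers is Otto Evans, Liam Jones, Kofi Jansen, Joaquin Ahmed. The first manager that appears in both chains is Liam Jones.

Liam Jones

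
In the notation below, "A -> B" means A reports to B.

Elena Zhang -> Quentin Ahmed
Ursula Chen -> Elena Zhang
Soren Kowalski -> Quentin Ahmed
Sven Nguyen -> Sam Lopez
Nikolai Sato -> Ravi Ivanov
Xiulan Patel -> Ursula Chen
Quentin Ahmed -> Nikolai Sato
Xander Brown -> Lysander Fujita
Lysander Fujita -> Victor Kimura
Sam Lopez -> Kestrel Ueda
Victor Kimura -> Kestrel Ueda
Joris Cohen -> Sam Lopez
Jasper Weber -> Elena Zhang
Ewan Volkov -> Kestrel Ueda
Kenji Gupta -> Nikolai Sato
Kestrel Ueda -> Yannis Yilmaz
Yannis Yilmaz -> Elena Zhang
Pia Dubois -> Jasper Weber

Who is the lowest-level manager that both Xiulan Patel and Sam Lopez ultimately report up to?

Xiulan Patel's chain of managers is Ursula Chen, Elena Zhang, Quentin Ahmed, Nikolai Sato, Ravi Ivanov. Sam Lopez's chain of managers is Kestrel Ueda, Yannis Yilmaz, Elena Zhang, Quentin Ahmed, Nikolai Sato, Ravi Ivanov. The first manager that appears in both chains is Elena Zhang.

Elena Zhang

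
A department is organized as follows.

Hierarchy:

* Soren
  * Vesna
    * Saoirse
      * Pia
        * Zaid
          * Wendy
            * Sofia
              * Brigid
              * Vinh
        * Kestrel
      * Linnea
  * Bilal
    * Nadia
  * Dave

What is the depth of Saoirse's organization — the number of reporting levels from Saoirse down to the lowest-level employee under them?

5

The longest chain under Saoirse runs Saoirse → Pia → Zaid → Wendy → Sofia → Vinh, which is 5 levels below Saoirse.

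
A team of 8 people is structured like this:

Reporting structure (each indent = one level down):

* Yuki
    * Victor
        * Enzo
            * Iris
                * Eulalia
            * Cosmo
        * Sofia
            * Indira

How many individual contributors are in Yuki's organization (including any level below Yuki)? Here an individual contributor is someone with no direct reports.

The people in Yuki's organization with no one reporting to them are Indira, Cosmo, Eulalia. That is 3.

3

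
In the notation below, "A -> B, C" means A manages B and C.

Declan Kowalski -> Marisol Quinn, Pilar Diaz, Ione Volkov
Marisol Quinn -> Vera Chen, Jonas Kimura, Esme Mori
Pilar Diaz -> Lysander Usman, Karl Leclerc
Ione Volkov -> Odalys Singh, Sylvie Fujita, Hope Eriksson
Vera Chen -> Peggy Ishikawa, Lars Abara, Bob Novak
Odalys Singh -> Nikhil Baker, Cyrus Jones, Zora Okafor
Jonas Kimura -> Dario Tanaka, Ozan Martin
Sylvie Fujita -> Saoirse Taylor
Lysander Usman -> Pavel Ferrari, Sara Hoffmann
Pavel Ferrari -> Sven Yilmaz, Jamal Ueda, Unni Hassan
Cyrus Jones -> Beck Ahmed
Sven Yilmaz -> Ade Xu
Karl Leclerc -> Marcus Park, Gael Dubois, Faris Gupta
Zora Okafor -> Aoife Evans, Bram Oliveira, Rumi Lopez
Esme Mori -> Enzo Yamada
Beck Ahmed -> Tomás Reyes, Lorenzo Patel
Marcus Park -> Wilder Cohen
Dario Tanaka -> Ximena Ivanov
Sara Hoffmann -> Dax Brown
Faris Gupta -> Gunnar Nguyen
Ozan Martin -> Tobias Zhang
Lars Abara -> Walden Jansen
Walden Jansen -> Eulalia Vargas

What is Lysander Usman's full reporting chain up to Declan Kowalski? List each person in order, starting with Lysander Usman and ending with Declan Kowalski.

Lysander Usman reports to Pilar Diaz. Pilar Diaz reports to Declan Kowalski. Declan Kowalski is at the top.

Lysander Usman -> Pilar Diaz -> Declan Kowalski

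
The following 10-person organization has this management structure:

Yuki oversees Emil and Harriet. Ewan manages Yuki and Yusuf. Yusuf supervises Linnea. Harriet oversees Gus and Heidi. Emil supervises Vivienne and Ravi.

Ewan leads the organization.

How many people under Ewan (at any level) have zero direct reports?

5

The people in Ewan's organization with no one reporting to them are Linnea, Heidi, Gus, Ravi, Vivienne. That is 5.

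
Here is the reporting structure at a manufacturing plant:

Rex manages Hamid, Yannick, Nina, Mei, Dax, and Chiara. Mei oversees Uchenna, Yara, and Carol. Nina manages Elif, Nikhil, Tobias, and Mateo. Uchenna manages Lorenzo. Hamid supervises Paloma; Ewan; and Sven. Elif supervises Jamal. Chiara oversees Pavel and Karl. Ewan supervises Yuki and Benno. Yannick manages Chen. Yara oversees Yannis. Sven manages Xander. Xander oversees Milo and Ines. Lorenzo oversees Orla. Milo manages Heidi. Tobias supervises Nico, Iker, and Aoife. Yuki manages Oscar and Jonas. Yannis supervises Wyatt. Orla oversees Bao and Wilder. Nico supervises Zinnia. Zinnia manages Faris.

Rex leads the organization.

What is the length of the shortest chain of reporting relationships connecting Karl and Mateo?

4

Karl is 2 levels below Rex, and Mateo is 2 levels below Rex (their lowest common manager). The shortest path runs up from Karl to Rex and back down to Mateo: 2 + 2 = 4 links.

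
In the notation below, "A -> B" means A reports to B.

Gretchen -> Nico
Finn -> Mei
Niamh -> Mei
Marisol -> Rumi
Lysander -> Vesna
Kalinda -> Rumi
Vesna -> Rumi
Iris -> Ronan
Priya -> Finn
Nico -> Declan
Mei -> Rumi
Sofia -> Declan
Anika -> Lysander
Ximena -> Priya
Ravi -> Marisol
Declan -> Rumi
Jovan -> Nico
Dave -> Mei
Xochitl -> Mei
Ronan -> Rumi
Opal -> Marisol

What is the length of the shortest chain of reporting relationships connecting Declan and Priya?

4

Declan is 1 level below Rumi, and Priya is 3 levels below Rumi (their lowest common manager). The shortest path runs up from Declan to Rumi and back down to Priya: 1 + 3 = 4 links.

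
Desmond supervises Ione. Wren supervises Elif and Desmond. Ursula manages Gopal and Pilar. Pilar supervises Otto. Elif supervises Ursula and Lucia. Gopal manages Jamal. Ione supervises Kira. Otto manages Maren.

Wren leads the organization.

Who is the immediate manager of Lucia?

Elif

Lucia reports directly to Elif.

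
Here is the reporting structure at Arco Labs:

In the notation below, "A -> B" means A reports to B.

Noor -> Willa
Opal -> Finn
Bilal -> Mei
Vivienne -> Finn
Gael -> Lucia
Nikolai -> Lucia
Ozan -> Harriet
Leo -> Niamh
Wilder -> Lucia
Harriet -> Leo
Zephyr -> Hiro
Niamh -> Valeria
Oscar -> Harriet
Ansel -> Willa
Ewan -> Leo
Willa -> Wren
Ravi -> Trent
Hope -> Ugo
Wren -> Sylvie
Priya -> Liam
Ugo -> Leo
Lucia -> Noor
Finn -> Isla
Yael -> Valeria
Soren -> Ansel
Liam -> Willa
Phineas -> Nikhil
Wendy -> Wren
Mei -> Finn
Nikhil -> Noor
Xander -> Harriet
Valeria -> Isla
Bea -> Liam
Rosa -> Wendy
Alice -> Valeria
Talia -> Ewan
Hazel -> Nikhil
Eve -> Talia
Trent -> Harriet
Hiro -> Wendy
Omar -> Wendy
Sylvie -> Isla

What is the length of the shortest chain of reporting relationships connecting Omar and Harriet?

8

Omar is 4 levels below Isla, and Harriet is 4 levels below Isla (their lowest common manager). The shortest path runs up from Omar to Isla and back down to Harriet: 4 + 4 = 8 links.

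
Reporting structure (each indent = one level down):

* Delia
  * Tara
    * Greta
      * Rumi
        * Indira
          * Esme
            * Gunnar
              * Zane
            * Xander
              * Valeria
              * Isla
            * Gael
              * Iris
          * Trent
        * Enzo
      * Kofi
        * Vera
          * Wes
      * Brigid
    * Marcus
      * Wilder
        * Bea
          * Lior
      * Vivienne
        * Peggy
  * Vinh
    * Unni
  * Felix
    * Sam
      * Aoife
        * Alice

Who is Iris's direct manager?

Iris reports directly to Gael.

Gael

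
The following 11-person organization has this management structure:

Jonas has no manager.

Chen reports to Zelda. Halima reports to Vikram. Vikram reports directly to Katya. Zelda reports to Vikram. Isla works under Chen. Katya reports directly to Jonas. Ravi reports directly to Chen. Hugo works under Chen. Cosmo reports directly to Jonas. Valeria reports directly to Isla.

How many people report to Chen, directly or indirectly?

4

Chen directly manages Isla, Hugo, Ravi. Under Isla: Valeria (1). Hugo has no reports. Ravi has no reports. So Chen's organization is 3 direct reports plus everyone under them: 2 + 1 + 1 = 4.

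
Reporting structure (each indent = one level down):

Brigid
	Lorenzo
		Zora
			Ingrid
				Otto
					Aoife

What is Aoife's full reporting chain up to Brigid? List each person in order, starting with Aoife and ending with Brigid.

Aoife -> Otto -> Ingrid -> Zora -> Lorenzo -> Brigid

Aoife reports to Otto. Otto reports to Ingrid. Ingrid reports to Zora. Zora reports to Lorenzo. Lorenzo reports to Brigid. Brigid is at the top.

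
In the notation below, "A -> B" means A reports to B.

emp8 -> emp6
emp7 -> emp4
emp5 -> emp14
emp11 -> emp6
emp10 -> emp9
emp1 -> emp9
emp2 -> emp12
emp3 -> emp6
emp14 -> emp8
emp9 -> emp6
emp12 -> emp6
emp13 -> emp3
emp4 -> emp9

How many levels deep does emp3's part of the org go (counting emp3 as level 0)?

The longest chain under emp3 runs emp3 → emp13, which is 1 level below emp3.

1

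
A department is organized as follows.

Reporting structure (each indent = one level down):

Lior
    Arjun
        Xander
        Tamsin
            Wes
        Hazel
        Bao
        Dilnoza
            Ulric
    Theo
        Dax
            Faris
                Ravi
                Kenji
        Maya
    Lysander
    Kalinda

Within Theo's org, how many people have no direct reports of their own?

3

The people in Theo's organization with no one reporting to them are Maya, Kenji, Ravi. That is 3.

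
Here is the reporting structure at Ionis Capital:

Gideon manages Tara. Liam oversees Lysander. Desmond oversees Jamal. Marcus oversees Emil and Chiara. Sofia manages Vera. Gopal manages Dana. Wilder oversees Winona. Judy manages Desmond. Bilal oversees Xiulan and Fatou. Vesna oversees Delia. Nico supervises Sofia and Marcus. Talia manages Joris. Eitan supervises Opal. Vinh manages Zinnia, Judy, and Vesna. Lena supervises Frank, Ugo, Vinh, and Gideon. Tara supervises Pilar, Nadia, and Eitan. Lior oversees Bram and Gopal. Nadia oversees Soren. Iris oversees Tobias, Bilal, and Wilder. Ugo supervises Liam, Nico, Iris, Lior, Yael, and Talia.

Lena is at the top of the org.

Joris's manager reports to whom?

Joris reports to Talia, and Talia reports to Ugo. So Joris's skip-level manager is Ugo.

Ugo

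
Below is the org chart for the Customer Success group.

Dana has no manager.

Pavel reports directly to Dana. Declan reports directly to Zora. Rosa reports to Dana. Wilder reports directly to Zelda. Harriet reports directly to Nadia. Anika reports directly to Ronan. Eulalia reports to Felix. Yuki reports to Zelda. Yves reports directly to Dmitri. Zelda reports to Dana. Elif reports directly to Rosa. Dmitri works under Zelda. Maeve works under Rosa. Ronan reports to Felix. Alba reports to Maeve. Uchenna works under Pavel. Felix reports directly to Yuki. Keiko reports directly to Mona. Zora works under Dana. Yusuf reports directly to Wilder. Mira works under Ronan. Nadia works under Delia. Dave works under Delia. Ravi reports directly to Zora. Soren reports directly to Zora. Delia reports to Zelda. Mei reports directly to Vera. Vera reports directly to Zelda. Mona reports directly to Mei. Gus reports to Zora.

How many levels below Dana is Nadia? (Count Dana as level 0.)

3

Chain from Nadia up to Dana: Nadia → Delia → Zelda → Dana. That is 3 steps up, so Nadia is 3 levels below Dana.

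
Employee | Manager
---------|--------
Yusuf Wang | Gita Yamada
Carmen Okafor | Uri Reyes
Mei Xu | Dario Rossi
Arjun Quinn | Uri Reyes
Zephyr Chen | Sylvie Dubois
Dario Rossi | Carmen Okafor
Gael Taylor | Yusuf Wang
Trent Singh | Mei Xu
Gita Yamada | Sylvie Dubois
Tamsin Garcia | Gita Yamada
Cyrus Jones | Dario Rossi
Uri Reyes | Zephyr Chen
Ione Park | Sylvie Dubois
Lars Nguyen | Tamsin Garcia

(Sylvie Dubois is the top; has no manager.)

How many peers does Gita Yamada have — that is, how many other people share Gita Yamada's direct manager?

2

Gita Yamada reports to Sylvie Dubois. Sylvie Dubois's other direct reports are Zephyr Chen, Ione Park — 2 peers.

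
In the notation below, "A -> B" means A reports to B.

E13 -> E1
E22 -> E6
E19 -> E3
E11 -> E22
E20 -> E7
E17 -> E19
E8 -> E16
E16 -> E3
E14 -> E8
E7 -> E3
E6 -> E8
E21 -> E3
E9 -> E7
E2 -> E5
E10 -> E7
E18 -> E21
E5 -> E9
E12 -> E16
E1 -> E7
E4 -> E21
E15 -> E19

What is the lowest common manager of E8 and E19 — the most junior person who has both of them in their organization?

E8's chain of managers is E16, E3. E19's chain of managers is E3. The first manager that appears in both chains is E3.

E3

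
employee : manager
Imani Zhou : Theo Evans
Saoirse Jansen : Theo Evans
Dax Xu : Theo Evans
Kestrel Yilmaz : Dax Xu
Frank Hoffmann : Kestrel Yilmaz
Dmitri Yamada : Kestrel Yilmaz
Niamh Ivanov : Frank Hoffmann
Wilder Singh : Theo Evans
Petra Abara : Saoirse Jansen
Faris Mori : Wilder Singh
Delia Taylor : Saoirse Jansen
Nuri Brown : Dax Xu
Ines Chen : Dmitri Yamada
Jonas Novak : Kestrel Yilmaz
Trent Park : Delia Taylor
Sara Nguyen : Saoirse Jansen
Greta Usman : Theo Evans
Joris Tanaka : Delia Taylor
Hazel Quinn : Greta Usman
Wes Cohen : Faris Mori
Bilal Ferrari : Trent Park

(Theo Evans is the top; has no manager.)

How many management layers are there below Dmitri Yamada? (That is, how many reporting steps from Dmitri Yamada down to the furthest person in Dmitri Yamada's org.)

1

The longest chain under Dmitri Yamada runs Dmitri Yamada → Ines Chen, which is 1 level below Dmitri Yamada.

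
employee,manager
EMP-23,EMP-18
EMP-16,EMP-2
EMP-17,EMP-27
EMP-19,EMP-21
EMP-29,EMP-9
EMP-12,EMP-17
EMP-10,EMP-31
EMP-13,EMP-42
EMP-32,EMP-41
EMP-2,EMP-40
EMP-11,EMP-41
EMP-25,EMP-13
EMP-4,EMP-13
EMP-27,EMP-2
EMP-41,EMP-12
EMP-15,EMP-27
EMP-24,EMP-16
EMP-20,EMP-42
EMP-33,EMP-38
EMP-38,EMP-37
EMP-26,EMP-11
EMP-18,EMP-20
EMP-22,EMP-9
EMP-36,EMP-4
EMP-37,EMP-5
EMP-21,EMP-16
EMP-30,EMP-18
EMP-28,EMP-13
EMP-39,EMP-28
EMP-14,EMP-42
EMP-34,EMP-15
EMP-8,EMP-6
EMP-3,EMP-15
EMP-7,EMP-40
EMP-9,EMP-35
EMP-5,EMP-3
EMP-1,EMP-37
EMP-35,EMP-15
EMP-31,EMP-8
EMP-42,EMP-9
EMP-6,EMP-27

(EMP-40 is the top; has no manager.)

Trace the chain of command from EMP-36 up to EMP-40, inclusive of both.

EMP-36 -> EMP-4 -> EMP-13 -> EMP-42 -> EMP-9 -> EMP-35 -> EMP-15 -> EMP-27 -> EMP-2 -> EMP-40

EMP-36 reports to EMP-4. EMP-4 reports to EMP-13. EMP-13 reports to EMP-42. EMP-42 reports to EMP-9. EMP-9 reports to EMP-35. EMP-35 reports to EMP-15. EMP-15 reports to EMP-27. EMP-27 reports to EMP-2. EMP-2 reports to EMP-40. EMP-40 is at the top.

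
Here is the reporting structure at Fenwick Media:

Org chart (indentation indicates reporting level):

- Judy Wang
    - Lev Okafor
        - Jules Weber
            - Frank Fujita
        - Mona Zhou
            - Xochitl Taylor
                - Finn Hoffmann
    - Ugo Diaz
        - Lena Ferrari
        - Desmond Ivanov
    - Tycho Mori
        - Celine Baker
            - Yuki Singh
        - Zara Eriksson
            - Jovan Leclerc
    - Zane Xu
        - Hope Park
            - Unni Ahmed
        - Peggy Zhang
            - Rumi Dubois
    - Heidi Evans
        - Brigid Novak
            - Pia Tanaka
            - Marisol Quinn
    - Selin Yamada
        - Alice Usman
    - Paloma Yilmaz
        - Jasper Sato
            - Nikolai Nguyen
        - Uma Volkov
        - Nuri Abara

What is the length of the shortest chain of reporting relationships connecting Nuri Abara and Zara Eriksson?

4

Nuri Abara is 2 levels below Judy Wang, and Zara Eriksson is 2 levels below Judy Wang (their lowest common manager). The shortest path runs up from Nuri Abara to Judy Wang and back down to Zara Eriksson: 2 + 2 = 4 links.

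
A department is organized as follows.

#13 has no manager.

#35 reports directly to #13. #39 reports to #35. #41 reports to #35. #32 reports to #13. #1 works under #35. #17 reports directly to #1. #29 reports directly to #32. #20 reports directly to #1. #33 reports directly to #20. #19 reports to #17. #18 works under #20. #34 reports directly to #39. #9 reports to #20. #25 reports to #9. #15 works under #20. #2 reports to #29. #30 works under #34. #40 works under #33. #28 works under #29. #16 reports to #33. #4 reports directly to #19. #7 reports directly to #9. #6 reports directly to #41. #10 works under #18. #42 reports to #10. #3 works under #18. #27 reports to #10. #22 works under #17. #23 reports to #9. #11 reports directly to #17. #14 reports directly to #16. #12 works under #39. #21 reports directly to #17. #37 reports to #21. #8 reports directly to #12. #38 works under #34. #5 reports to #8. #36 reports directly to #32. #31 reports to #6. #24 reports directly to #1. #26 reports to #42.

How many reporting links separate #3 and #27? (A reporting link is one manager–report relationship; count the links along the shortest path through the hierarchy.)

#3 is 1 level below #18, and #27 is 2 levels below #18 (their lowest common manager). The shortest path runs up from #3 to #18 and back down to #27: 1 + 2 = 3 links.

3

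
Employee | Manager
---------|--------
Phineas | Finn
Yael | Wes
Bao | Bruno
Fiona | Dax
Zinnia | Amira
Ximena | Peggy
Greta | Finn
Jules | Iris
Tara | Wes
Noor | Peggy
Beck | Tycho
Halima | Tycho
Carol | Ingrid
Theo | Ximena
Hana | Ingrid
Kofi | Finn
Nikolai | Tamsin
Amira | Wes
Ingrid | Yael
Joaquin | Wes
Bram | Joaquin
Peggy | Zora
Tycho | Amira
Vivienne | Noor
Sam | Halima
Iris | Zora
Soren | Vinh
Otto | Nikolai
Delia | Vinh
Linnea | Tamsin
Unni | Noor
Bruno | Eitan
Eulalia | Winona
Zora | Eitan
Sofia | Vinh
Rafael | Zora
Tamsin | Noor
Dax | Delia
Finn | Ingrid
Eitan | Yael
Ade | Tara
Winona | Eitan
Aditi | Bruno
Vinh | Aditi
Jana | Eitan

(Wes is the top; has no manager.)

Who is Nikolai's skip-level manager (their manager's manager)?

Noor

Nikolai reports to Tamsin, and Tamsin reports to Noor. So Nikolai's skip-level manager is Noor.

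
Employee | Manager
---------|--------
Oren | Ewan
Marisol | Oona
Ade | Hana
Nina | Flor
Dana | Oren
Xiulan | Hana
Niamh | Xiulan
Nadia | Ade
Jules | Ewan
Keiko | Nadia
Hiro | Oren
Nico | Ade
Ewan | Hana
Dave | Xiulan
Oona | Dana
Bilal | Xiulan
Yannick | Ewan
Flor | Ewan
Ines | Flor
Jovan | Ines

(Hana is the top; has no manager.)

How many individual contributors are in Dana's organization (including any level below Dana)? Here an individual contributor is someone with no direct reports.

1

The only person in Dana's organization with no one reporting to them is Marisol. That is 1.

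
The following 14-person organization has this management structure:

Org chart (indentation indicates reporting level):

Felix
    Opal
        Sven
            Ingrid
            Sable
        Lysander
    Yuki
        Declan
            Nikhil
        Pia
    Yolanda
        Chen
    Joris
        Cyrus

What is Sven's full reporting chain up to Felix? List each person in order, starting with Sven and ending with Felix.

Sven -> Opal -> Felix

Sven reports to Opal. Opal reports to Felix. Felix is at the top.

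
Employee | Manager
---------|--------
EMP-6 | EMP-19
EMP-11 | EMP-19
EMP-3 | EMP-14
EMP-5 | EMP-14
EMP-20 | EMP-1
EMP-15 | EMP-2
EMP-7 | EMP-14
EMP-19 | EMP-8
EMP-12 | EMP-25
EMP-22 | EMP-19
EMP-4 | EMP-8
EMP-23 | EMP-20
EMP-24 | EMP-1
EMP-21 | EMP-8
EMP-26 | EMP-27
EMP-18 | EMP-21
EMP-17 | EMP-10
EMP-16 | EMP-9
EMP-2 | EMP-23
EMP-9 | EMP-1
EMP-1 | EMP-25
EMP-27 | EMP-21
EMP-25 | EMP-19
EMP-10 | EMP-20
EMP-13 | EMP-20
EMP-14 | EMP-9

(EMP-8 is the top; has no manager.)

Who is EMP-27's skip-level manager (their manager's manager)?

EMP-8

EMP-27 reports to EMP-21, and EMP-21 reports to EMP-8. So EMP-27's skip-level manager is EMP-8.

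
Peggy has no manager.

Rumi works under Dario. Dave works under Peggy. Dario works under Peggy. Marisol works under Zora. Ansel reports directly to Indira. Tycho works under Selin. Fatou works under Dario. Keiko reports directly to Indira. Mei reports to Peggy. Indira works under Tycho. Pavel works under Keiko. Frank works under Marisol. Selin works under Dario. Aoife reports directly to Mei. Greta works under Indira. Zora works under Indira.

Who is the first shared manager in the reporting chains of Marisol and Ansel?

Marisol's chain of managers is Zora, Indira, Tycho, Selin, Dario, Peggy. Ansel's chain of managers is Indira, Tycho, Selin, Dario, Peggy. The first manager that appears in both chains is Indira.

Indira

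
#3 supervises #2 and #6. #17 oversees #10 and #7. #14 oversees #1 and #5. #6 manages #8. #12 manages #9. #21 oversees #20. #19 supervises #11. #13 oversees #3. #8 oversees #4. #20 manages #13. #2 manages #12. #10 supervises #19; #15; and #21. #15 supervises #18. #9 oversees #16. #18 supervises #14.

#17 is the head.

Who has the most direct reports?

Direct-report counts: #17 has 2; #10 has 3; #19 has 1; #15 has 1; #18 has 1; #14 has 2; #21 has 1; #20 has 1; #13 has 1; #3 has 2; #6 has 1; #8 has 1; #2 has 1; #12 has 1; #9 has 1. The largest is 3, held by #10.

#10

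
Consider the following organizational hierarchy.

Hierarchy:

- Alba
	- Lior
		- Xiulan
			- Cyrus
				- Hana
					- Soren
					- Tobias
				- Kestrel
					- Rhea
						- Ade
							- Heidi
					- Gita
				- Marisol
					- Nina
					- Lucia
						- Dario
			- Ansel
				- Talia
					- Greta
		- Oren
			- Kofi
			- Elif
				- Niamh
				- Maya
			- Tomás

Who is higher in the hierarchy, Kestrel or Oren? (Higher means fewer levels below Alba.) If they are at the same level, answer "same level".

Kestrel is 4 levels below Alba; Oren is 2. Oren is higher.

Oren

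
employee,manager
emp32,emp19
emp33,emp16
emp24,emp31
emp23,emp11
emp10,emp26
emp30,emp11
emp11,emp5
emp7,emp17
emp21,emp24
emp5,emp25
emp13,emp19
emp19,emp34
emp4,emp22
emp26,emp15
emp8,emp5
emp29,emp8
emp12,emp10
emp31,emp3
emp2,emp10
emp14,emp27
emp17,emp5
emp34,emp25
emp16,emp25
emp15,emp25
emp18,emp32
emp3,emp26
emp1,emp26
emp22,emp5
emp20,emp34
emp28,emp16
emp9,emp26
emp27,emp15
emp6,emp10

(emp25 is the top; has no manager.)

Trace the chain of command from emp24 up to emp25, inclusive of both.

emp24 -> emp31 -> emp3 -> emp26 -> emp15 -> emp25

emp24 reports to emp31. emp31 reports to emp3. emp3 reports to emp26. emp26 reports to emp15. emp15 reports to emp25. emp25 is at the top.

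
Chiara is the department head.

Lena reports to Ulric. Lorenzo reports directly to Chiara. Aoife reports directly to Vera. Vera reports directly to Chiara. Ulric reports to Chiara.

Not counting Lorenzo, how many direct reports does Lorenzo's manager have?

2

Lorenzo reports to Chiara. Chiara's other direct reports are Ulric, Vera — 2 peers.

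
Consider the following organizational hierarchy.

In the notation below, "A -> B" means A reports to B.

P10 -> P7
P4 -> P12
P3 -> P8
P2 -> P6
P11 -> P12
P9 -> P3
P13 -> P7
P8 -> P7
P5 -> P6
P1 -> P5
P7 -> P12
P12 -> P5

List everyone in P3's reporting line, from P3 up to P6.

P3 -> P8 -> P7 -> P12 -> P5 -> P6

P3 reports to P8. P8 reports to P7. P7 reports to P12. P12 reports to P5. P5 reports to P6. P6 is at the top.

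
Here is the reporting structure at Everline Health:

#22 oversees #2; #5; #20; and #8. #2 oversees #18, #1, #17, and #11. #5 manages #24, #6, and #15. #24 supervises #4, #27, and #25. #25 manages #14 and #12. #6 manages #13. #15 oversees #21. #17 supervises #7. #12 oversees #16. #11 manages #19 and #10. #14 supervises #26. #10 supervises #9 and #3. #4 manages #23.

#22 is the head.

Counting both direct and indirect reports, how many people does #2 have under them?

9

#2 directly manages #18, #1, #17, #11. #18 has no reports. #1 has no reports. Under #17: #7 (1). Under #11: #10, #3, #9, #19 (4). So #2's organization is 4 direct reports plus everyone under them: 1 + 1 + 2 + 5 = 9.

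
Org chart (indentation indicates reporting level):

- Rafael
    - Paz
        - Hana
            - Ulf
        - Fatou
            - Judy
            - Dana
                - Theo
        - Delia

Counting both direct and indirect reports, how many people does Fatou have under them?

3

Fatou directly manages Judy, Dana. Judy has no reports. Under Dana: Theo (1). So Fatou's organization is 2 direct reports plus everyone under them: 1 + 2 = 3.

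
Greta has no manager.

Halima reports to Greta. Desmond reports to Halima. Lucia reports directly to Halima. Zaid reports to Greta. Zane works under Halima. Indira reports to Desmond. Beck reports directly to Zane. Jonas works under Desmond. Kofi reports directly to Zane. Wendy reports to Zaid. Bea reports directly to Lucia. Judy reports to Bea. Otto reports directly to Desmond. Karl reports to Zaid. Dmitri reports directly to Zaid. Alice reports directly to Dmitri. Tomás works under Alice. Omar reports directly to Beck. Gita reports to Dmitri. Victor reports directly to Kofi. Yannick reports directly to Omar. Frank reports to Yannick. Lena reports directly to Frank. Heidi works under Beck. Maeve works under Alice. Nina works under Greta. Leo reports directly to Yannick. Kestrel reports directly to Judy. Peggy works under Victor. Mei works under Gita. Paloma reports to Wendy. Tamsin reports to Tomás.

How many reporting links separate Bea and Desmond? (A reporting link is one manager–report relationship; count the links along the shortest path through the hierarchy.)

Bea is 2 levels below Halima, and Desmond is 1 level below Halima (their lowest common manager). The shortest path runs up from Bea to Halima and back down to Desmond: 2 + 1 = 3 links.

3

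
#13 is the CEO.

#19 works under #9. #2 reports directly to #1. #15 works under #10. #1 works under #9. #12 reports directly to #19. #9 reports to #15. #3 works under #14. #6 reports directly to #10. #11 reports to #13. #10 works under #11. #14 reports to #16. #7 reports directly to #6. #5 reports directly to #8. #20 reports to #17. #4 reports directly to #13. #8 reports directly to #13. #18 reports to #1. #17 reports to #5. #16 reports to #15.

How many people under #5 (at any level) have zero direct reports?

The only person in #5's organization with no one reporting to them is #20. That is 1.

1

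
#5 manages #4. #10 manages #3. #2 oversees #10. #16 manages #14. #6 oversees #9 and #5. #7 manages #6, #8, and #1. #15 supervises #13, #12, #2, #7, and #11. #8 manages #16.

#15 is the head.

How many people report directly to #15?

#15 directly manages #7, #2, #12, #13, #11. That is 5 direct reports.

5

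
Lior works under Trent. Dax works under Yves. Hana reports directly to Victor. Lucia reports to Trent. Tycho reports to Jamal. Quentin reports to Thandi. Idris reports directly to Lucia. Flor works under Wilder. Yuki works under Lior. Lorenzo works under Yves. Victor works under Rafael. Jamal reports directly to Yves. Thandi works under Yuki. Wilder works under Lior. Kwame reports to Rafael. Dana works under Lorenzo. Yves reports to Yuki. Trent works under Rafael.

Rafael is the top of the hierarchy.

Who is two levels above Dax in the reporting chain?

Yuki

Dax reports to Yves, and Yves reports to Yuki. So Dax's skip-level manager is Yuki.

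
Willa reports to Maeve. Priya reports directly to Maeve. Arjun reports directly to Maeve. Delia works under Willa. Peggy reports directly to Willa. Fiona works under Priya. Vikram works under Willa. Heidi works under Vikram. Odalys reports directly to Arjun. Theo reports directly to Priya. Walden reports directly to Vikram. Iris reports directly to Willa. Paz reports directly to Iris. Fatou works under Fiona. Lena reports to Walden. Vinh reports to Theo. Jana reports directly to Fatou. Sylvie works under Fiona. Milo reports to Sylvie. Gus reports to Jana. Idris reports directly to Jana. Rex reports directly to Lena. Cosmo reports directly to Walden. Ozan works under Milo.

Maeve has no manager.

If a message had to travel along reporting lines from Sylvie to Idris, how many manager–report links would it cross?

4

Sylvie is 1 level below Fiona, and Idris is 3 levels below Fiona (their lowest common manager). The shortest path runs up from Sylvie to Fiona and back down to Idris: 1 + 3 = 4 links.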